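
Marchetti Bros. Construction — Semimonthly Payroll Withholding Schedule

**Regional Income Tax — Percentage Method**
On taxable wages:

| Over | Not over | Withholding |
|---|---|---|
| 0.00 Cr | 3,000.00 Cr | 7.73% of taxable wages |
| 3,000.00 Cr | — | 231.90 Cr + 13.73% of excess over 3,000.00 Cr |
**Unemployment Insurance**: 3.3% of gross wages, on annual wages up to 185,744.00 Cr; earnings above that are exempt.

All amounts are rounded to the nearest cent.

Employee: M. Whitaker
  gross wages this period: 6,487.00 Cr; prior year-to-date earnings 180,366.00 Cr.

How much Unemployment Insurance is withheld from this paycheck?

177.47 Cr

Unemployment Insurance: cap 185,744.00 Cr − YTD 180,366.00 Cr = 5,378.00 Cr subject; 3.3% × 5,378.00 Cr = 177.47 Cr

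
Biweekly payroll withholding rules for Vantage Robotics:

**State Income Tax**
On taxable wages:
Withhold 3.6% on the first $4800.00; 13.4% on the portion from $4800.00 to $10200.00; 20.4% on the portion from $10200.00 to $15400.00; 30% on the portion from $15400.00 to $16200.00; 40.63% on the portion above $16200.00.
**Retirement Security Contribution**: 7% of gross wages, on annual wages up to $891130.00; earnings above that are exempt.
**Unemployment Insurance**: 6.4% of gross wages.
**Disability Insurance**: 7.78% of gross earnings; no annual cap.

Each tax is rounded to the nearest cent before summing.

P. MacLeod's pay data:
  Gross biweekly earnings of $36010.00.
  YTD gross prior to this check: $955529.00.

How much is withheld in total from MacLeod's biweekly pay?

$15352.22

State Income Tax: taxable = $36010.00
  $2197.20 + 40.63% × ($36010.00 − $16200.00) = $2197.20 + 40.63% × $19810.00 = $10246.00
Retirement Security Contribution: YTD $955529.00 ≥ cap $891130.00 → $0.00
Unemployment Insurance: 6.4% × $36010.00 = $2304.64
Disability Insurance: 7.78% × $36010.00 = $2801.58
Total: $10246.00 + $0.00 + $2304.64 + $2801.58 = $15352.22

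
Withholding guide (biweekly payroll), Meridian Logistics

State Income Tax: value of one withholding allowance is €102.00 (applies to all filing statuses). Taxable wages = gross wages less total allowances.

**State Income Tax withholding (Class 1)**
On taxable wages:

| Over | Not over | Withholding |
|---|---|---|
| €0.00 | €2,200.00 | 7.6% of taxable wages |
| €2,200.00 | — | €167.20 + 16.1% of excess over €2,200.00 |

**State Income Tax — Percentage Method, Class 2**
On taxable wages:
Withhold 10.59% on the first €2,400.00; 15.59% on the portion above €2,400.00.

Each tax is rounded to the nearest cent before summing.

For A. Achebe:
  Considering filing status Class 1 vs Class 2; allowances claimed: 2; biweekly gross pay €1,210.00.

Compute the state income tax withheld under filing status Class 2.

€106.54

State Income Tax (Class 2): taxable = €1,210.00 − 2×€102.00 = €1,006.00
  10.59% × €1,006.00 = €106.54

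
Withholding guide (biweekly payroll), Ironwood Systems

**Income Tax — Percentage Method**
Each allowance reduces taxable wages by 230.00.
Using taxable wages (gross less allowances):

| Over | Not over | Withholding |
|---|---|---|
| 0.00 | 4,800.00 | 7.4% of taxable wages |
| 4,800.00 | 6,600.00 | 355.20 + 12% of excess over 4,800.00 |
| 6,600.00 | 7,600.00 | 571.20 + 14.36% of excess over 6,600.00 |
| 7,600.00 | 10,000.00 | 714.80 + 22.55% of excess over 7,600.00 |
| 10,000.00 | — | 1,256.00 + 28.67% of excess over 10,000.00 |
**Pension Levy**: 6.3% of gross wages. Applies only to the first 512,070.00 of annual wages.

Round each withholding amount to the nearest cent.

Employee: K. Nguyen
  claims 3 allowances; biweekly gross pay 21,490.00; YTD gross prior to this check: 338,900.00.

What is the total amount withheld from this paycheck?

Income Tax: taxable = 21,490.00 − 3×230.00 = 20,800.00
  1,256.00 + 28.67% × (20,800.00 − 10,000.00) = 1,256.00 + 28.67% × 10,800.00 = 4,352.36
Pension Levy: 6.3% × 21,490.00 = 1,353.87
Total: 4,352.36 + 1,353.87 = 5,706.23

5,706.23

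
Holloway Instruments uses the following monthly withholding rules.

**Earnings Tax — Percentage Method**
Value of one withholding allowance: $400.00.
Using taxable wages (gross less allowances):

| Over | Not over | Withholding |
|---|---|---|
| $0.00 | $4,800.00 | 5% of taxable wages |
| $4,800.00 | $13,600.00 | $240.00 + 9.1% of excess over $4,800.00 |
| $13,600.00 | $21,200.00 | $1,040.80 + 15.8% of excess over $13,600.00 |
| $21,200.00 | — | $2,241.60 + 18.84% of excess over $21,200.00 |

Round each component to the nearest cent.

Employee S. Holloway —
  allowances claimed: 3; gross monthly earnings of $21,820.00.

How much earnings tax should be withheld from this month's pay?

$2,149.96

Earnings Tax: taxable = $21,820.00 − 3×$400.00 = $20,620.00
  $1,040.80 + 15.8% × ($20,620.00 − $13,600.00) = $1,040.80 + 15.8% × $7,020.00 = $2,149.96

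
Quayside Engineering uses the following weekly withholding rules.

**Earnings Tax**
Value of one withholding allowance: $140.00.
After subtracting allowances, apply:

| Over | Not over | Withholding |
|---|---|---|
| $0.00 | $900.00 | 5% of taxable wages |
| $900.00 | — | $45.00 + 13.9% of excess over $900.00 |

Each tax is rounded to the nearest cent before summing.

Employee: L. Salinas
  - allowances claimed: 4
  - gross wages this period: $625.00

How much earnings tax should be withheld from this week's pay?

$3.25

Earnings Tax: taxable = $625.00 − 4×$140.00 = $65.00
  5% × $65.00 = $3.25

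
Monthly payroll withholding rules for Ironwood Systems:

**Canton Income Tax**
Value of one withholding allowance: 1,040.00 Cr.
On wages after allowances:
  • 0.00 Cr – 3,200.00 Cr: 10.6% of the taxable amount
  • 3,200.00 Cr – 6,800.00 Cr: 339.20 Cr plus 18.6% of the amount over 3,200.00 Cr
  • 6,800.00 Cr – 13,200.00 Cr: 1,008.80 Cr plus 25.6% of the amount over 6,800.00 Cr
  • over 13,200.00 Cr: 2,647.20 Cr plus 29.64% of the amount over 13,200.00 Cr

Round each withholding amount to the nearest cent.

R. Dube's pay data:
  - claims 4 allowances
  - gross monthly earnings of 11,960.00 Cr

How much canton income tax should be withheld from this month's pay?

Canton Income Tax: taxable = 11,960.00 Cr − 4×1,040.00 Cr = 7,800.00 Cr
  1,008.80 Cr + 25.6% × (7,800.00 Cr − 6,800.00 Cr) = 1,008.80 Cr + 25.6% × 1,000.00 Cr = 1,264.80 Cr

1,264.80 Cr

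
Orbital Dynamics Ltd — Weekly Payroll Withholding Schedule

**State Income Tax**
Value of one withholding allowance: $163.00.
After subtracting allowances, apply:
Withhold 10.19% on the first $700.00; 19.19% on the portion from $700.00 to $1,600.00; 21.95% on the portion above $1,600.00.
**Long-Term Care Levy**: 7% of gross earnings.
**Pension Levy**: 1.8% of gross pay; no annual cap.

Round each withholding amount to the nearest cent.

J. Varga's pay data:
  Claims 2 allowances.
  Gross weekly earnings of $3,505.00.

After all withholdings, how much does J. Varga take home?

$2,605.93

State Income Tax: taxable = $3,505.00 − 2×$163.00 = $3,179.00
  $244.04 + 21.95% × ($3,179.00 − $1,600.00) = $244.04 + 21.95% × $1,579.00 = $590.63
Long-Term Care Levy: 7% × $3,505.00 = $245.35
Pension Levy: 1.8% × $3,505.00 = $63.09
Total withheld: $590.63 + $245.35 + $63.09 = $899.07
Net pay: $3,505.00 − $899.07 = $2,605.93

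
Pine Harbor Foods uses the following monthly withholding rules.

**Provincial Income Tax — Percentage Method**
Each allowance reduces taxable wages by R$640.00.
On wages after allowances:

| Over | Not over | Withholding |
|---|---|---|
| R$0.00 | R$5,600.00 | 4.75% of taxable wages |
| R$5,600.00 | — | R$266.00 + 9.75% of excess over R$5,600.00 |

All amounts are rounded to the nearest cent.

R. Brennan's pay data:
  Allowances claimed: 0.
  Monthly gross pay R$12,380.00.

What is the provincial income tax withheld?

R$927.05

Provincial Income Tax: taxable = R$12,380.00
  R$266.00 + 9.75% × (R$12,380.00 − R$5,600.00) = R$266.00 + 9.75% × R$6,780.00 = R$927.05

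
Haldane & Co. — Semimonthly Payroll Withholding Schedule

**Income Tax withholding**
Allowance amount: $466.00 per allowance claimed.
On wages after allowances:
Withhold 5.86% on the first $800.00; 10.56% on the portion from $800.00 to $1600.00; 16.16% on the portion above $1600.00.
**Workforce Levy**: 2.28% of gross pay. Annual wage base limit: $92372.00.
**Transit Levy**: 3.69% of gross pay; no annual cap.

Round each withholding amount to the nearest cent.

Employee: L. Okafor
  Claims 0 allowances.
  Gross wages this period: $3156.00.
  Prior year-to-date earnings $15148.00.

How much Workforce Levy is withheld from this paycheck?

Workforce Levy: 2.28% × $3156.00 = $71.96

$71.96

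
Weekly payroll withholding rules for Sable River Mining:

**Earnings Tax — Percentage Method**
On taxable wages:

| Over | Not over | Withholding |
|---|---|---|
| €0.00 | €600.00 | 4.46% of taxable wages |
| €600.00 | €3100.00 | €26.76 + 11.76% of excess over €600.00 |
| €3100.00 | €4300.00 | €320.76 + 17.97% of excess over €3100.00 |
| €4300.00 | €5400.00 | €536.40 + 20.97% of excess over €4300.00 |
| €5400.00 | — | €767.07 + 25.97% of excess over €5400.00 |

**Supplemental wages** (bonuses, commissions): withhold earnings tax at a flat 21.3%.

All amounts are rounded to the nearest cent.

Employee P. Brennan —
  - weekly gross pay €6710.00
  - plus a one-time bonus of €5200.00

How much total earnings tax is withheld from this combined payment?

Earnings Tax: taxable = €6710.00
  €767.07 + 25.97% × (€6710.00 − €5400.00) = €767.07 + 25.97% × €1310.00 = €1107.28
Supplemental (21.3% flat on bonus): 21.3% × €5200.00 = €1107.60
Total earnings tax: €1107.28 + €1107.60 = €2214.88

€2214.88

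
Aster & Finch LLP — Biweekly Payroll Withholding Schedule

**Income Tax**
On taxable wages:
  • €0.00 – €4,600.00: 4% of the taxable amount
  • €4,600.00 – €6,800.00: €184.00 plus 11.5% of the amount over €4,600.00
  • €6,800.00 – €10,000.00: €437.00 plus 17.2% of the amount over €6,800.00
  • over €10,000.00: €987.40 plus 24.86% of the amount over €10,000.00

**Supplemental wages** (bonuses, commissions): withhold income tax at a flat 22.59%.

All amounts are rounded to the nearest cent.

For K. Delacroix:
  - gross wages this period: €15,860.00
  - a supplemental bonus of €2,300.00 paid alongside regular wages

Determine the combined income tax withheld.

€2,963.77

Income Tax: taxable = €15,860.00
  €987.40 + 24.86% × (€15,860.00 − €10,000.00) = €987.40 + 24.86% × €5,860.00 = €2,444.20
Supplemental (22.59% flat on bonus): 22.59% × €2,300.00 = €519.57
Total income tax: €2,444.20 + €519.57 = €2,963.77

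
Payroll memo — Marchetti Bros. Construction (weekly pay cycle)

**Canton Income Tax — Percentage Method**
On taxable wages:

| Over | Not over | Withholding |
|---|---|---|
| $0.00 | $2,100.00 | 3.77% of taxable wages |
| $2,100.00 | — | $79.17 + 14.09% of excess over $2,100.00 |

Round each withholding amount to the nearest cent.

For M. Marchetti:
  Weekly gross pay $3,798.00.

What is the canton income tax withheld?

Canton Income Tax: taxable = $3,798.00
  $79.17 + 14.09% × ($3,798.00 − $2,100.00) = $79.17 + 14.09% × $1,698.00 = $318.42

$318.42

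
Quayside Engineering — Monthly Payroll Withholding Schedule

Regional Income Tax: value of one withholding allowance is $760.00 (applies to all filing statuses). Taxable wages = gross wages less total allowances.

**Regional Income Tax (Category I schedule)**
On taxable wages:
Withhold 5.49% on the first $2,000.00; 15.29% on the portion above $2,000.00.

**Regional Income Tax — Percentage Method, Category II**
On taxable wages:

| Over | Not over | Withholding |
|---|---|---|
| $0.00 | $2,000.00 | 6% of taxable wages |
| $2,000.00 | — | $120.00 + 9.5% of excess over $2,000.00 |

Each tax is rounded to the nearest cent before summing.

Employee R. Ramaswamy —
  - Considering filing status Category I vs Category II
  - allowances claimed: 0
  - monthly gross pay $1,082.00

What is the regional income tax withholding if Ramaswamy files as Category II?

Regional Income Tax (Category II): taxable = $1,082.00
  6% × $1,082.00 = $64.92

$64.92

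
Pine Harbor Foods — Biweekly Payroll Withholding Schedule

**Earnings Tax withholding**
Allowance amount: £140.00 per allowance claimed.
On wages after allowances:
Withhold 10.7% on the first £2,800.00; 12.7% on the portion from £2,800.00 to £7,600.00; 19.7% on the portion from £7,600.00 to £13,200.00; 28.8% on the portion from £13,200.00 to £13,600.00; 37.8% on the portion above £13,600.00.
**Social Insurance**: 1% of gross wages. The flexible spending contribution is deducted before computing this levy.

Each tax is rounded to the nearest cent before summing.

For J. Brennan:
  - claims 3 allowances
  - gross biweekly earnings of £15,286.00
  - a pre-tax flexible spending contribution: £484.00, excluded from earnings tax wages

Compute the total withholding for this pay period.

£2,571.22

Earnings Tax: taxable = £15,286.00 − £484.00 − 3×£140.00 = £14,382.00
  £2,127.60 + 37.8% × (£14,382.00 − £13,600.00) = £2,127.60 + 37.8% × £782.00 = £2,423.20
Social Insurance: 1% × £14,802.00 = £148.02
Total: £2,423.20 + £148.02 = £2,571.22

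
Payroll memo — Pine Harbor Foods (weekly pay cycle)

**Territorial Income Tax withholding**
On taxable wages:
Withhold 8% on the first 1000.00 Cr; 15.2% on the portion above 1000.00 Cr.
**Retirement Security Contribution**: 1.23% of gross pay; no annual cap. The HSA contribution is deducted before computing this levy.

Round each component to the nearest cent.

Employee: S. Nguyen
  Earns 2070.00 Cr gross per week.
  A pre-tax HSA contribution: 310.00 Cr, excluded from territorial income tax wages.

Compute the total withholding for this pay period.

217.17 Cr

Territorial Income Tax: taxable = 2070.00 Cr − 310.00 Cr = 1760.00 Cr
  80.00 Cr + 15.2% × (1760.00 Cr − 1000.00 Cr) = 80.00 Cr + 15.2% × 760.00 Cr = 195.52 Cr
Retirement Security Contribution: 1.23% × 1760.00 Cr = 21.65 Cr
Total: 195.52 Cr + 21.65 Cr = 217.17 Cr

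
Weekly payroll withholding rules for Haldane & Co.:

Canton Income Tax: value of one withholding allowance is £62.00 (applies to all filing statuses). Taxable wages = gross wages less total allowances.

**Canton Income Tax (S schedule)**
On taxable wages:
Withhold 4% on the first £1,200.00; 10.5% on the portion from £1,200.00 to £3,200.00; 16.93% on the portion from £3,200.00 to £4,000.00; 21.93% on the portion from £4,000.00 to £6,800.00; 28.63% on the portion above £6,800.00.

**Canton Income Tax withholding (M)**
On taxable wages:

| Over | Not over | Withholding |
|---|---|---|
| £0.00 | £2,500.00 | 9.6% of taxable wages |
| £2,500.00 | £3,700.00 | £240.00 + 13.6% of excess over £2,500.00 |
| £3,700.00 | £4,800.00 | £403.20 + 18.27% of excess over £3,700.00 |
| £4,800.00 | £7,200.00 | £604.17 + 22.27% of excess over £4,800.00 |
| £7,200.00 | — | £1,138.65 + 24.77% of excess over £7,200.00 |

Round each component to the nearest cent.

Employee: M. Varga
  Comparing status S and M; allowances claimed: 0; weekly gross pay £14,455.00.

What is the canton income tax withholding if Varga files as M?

Canton Income Tax (M): taxable = £14,455.00
  £1,138.65 + 24.77% × (£14,455.00 − £7,200.00) = £1,138.65 + 24.77% × £7,255.00 = £2,935.71

£2,935.71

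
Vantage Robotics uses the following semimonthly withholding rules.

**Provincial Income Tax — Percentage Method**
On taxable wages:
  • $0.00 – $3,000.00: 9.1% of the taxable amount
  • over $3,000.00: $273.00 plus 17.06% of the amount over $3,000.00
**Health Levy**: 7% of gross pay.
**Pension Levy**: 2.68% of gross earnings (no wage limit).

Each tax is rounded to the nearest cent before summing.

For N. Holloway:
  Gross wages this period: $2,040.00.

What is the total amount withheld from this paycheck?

$383.11

Provincial Income Tax: taxable = $2,040.00
  9.1% × $2,040.00 = $185.64
Health Levy: 7% × $2,040.00 = $142.80
Pension Levy: 2.68% × $2,040.00 = $54.67
Total: $185.64 + $142.80 + $54.67 = $383.11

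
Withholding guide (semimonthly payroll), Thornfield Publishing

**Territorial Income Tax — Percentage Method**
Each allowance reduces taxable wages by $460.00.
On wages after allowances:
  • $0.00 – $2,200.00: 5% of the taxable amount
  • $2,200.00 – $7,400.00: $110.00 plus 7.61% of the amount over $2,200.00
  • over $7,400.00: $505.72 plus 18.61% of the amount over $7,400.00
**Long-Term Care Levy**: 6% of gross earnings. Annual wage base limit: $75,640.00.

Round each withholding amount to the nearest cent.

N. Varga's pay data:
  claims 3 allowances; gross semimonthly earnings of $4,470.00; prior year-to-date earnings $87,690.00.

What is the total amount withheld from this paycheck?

Territorial Income Tax: taxable = $4,470.00 − 3×$460.00 = $3,090.00
  $110.00 + 7.61% × ($3,090.00 − $2,200.00) = $110.00 + 7.61% × $890.00 = $177.73
Long-Term Care Levy: YTD $87,690.00 ≥ cap $75,640.00 → $0.00
Total: $177.73 + $0.00 = $177.73

$177.73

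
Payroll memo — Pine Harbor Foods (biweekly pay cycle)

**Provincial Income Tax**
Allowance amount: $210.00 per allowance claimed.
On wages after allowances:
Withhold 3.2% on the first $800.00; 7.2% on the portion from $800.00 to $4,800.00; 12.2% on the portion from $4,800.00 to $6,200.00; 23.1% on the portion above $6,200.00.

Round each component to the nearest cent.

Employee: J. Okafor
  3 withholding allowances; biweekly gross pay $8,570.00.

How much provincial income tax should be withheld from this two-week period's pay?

$886.34

Provincial Income Tax: taxable = $8,570.00 − 3×$210.00 = $7,940.00
  $484.40 + 23.1% × ($7,940.00 − $6,200.00) = $484.40 + 23.1% × $1,740.00 = $886.34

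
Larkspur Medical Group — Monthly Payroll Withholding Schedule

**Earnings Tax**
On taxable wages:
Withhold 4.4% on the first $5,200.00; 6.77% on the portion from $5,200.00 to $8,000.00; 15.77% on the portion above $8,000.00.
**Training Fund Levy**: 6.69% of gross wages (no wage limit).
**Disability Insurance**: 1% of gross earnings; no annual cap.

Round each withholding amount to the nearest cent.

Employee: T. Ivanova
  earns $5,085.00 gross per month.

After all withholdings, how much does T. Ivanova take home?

Earnings Tax: taxable = $5,085.00
  4.4% × $5,085.00 = $223.74
Training Fund Levy: 6.69% × $5,085.00 = $340.19
Disability Insurance: 1% × $5,085.00 = $50.85
Total withheld: $223.74 + $340.19 + $50.85 = $614.78
Net pay: $5,085.00 − $614.78 = $4,470.22

$4,470.22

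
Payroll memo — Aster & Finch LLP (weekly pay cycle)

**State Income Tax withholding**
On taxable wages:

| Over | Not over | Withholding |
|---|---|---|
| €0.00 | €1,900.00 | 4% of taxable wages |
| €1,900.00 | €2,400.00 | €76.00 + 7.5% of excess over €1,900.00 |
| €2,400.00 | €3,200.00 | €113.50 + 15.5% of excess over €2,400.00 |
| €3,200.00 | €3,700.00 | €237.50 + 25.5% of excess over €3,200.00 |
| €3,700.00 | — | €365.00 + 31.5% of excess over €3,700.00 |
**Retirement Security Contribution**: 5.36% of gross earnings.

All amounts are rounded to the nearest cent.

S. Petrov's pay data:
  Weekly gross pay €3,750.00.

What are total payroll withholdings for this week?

€581.75

State Income Tax: taxable = €3,750.00
  €365.00 + 31.5% × (€3,750.00 − €3,700.00) = €365.00 + 31.5% × €50.00 = €380.75
Retirement Security Contribution: 5.36% × €3,750.00 = €201.00
Total: €380.75 + €201.00 = €581.75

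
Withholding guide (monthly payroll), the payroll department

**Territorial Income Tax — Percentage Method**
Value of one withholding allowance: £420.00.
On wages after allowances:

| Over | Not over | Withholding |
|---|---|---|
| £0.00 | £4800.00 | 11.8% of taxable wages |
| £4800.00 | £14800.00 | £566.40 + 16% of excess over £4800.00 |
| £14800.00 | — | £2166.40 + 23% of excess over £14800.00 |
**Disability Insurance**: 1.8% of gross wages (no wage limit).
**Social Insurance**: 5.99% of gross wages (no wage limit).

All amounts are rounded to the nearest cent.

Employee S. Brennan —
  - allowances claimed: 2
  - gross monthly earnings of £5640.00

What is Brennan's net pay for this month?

£4634.24

Territorial Income Tax: taxable = £5640.00 − 2×£420.00 = £4800.00
  11.8% × £4800.00 = £566.40
Disability Insurance: 1.8% × £5640.00 = £101.52
Social Insurance: 5.99% × £5640.00 = £337.84
Total withheld: £566.40 + £101.52 + £337.84 = £1005.76
Net pay: £5640.00 − £1005.76 = £4634.24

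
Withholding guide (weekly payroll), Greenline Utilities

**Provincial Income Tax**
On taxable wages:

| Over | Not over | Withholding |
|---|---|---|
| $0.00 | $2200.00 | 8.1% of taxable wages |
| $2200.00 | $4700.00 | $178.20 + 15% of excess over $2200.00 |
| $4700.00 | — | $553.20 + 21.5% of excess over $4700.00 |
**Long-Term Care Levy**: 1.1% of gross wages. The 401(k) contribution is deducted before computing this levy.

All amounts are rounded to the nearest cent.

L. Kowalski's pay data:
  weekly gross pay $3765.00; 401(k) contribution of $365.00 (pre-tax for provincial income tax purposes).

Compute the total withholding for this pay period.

Provincial Income Tax: taxable = $3765.00 − $365.00 = $3400.00
  $178.20 + 15% × ($3400.00 − $2200.00) = $178.20 + 15% × $1200.00 = $358.20
Long-Term Care Levy: 1.1% × $3400.00 = $37.40
Total: $358.20 + $37.40 = $395.60

$395.60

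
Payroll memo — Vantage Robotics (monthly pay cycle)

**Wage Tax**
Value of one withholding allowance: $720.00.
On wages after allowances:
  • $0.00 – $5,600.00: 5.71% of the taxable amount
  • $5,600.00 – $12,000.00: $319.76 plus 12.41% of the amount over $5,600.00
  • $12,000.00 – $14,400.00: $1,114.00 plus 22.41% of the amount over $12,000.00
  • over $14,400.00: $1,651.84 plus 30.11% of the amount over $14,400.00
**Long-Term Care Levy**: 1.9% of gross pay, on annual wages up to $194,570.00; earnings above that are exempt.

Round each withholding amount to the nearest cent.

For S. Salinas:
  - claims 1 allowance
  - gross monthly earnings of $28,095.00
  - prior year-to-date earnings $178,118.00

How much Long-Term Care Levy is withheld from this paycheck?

$312.59

Long-Term Care Levy: cap $194,570.00 − YTD $178,118.00 = $16,452.00 subject; 1.9% × $16,452.00 = $312.59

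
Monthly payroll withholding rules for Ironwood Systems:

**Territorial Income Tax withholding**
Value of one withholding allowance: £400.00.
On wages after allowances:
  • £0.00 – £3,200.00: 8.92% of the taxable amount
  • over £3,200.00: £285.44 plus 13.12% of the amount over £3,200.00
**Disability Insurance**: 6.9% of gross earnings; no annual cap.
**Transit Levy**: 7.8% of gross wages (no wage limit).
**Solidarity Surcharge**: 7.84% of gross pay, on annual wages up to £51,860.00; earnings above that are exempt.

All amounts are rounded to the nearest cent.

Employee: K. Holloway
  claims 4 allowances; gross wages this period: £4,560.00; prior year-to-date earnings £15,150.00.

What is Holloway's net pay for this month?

£3,268.15

Territorial Income Tax: taxable = £4,560.00 − 4×£400.00 = £2,960.00
  8.92% × £2,960.00 = £264.03
Disability Insurance: 6.9% × £4,560.00 = £314.64
Transit Levy: 7.8% × £4,560.00 = £355.68
Solidarity Surcharge: 7.84% × £4,560.00 = £357.50
Total withheld: £264.03 + £314.64 + £355.68 + £357.50 = £1,291.85
Net pay: £4,560.00 − £1,291.85 = £3,268.15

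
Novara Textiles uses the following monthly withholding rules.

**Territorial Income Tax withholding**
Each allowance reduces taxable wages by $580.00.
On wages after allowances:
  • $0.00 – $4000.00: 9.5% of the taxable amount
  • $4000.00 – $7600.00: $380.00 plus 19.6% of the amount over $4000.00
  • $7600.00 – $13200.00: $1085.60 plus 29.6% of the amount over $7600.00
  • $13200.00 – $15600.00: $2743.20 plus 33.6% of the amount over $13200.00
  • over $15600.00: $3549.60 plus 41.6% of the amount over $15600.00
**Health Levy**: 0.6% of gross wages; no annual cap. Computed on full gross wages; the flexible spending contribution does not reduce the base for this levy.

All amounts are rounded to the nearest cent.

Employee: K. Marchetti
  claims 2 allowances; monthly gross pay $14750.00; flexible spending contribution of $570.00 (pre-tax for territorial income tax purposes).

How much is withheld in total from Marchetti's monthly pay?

$2778.42

Territorial Income Tax: taxable = $14750.00 − $570.00 − 2×$580.00 = $13020.00
  $1085.60 + 29.6% × ($13020.00 − $7600.00) = $1085.60 + 29.6% × $5420.00 = $2689.92
Health Levy: 0.6% × $14750.00 = $88.50
Total: $2689.92 + $88.50 = $2778.42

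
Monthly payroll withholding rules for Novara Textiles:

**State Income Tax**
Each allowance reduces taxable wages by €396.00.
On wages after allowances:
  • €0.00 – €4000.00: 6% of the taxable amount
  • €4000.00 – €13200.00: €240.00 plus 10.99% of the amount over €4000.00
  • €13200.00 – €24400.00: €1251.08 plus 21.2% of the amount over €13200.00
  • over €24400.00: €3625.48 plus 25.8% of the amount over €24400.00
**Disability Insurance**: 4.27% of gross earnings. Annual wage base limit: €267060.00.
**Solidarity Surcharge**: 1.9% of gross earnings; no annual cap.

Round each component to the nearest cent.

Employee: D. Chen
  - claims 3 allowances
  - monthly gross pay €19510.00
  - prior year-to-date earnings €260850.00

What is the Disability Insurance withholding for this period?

€265.17

Disability Insurance: cap €267060.00 − YTD €260850.00 = €6210.00 subject; 4.27% × €6210.00 = €265.17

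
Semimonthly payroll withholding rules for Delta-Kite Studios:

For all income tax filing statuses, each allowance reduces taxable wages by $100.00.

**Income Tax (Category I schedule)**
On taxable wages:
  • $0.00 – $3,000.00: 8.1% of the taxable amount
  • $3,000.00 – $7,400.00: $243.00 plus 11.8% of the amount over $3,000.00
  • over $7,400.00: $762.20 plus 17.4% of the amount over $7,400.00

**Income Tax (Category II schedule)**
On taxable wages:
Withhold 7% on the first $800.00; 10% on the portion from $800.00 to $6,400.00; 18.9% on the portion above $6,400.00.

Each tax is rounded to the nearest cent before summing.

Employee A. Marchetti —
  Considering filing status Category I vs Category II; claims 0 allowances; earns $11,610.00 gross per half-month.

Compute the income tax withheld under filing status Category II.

Income Tax (Category II): taxable = $11,610.00
  $616.00 + 18.9% × ($11,610.00 − $6,400.00) = $616.00 + 18.9% × $5,210.00 = $1,600.69

$1,600.69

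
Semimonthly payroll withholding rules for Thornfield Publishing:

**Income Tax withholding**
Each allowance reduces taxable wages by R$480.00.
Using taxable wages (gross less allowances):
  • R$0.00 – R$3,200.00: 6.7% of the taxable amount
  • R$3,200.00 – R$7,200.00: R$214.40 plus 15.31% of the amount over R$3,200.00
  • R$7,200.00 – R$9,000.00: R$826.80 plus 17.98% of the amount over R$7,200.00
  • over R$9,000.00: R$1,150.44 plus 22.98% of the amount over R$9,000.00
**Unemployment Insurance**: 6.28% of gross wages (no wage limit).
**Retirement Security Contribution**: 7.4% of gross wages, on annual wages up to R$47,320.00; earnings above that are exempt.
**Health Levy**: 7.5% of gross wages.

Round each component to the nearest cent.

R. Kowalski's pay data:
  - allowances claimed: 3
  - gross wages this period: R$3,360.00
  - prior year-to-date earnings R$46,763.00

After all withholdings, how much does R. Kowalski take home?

R$2,727.13

Income Tax: taxable = R$3,360.00 − 3×R$480.00 = R$1,920.00
  6.7% × R$1,920.00 = R$128.64
Unemployment Insurance: 6.28% × R$3,360.00 = R$211.01
Retirement Security Contribution: cap R$47,320.00 − YTD R$46,763.00 = R$557.00 subject; 7.4% × R$557.00 = R$41.22
Health Levy: 7.5% × R$3,360.00 = R$252.00
Total withheld: R$128.64 + R$211.01 + R$41.22 + R$252.00 = R$632.87
Net pay: R$3,360.00 − R$632.87 = R$2,727.13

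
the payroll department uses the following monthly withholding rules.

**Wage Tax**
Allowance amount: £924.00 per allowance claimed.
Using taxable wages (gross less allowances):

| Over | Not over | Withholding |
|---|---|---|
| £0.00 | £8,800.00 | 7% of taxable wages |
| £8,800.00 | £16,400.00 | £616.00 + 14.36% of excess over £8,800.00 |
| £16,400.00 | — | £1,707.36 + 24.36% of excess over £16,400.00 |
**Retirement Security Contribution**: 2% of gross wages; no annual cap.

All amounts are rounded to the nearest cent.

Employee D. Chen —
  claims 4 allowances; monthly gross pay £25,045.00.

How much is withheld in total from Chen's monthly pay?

Wage Tax: taxable = £25,045.00 − 4×£924.00 = £21,349.00
  £1,707.36 + 24.36% × (£21,349.00 − £16,400.00) = £1,707.36 + 24.36% × £4,949.00 = £2,912.94
Retirement Security Contribution: 2% × £25,045.00 = £500.90
Total: £2,912.94 + £500.90 = £3,413.84

£3,413.84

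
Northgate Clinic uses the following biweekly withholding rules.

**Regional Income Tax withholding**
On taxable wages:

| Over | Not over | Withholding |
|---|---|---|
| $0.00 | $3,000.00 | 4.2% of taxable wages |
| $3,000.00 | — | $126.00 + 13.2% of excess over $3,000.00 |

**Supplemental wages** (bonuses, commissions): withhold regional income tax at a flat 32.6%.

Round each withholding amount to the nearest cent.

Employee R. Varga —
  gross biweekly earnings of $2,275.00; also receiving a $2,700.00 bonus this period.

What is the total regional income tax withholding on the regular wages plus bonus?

$975.75

Regional Income Tax: taxable = $2,275.00
  4.2% × $2,275.00 = $95.55
Supplemental (32.6% flat on bonus): 32.6% × $2,700.00 = $880.20
Total regional income tax: $95.55 + $880.20 = $975.75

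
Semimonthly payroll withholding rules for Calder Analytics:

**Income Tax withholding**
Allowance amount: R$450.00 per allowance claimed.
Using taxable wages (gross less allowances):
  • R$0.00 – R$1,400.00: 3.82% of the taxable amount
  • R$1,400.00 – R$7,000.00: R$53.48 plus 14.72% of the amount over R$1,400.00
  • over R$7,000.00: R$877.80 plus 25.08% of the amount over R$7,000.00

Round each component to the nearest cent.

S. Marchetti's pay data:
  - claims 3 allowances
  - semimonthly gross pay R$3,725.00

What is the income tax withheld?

Income Tax: taxable = R$3,725.00 − 3×R$450.00 = R$2,375.00
  R$53.48 + 14.72% × (R$2,375.00 − R$1,400.00) = R$53.48 + 14.72% × R$975.00 = R$197.00

R$197.00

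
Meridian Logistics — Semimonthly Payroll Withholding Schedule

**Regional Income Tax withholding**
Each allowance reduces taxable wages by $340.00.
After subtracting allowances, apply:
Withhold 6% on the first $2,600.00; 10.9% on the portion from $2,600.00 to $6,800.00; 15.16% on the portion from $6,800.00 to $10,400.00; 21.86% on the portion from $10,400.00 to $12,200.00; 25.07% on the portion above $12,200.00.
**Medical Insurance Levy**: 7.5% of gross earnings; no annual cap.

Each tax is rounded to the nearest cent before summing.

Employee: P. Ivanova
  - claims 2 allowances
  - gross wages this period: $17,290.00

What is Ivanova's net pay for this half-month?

Regional Income Tax: taxable = $17,290.00 − 2×$340.00 = $16,610.00
  $1,553.04 + 25.07% × ($16,610.00 − $12,200.00) = $1,553.04 + 25.07% × $4,410.00 = $2,658.63
Medical Insurance Levy: 7.5% × $17,290.00 = $1,296.75
Total withheld: $2,658.63 + $1,296.75 = $3,955.38
Net pay: $17,290.00 − $3,955.38 = $13,334.62

$13,334.62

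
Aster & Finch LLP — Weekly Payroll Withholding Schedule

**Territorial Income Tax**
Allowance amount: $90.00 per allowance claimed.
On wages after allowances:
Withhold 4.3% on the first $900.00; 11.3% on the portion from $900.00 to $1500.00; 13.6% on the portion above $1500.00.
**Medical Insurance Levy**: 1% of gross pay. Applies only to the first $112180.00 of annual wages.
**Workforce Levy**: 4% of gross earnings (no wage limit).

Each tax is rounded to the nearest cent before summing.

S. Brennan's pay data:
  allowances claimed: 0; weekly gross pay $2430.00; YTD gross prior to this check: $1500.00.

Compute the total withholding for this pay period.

Territorial Income Tax: taxable = $2430.00
  $106.50 + 13.6% × ($2430.00 − $1500.00) = $106.50 + 13.6% × $930.00 = $232.98
Medical Insurance Levy: 1% × $2430.00 = $24.30
Workforce Levy: 4% × $2430.00 = $97.20
Total: $232.98 + $24.30 + $97.20 = $354.48

$354.48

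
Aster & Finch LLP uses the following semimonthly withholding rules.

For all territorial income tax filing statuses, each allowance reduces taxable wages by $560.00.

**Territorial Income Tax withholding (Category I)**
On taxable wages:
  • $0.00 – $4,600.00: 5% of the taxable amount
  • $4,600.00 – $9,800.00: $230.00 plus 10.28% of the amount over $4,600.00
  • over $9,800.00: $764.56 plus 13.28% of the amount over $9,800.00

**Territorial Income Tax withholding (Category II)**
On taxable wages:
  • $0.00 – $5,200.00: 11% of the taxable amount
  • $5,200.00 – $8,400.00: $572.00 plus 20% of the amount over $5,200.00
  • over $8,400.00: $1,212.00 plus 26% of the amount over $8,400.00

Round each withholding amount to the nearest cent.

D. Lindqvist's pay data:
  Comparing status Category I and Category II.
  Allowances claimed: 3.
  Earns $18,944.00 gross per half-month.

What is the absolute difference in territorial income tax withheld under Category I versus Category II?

$1,760.86

Territorial Income Tax (Category I): taxable = $18,944.00 − 3×$560.00 = $17,264.00
  $764.56 + 13.28% × ($17,264.00 − $9,800.00) = $764.56 + 13.28% × $7,464.00 = $1,755.78
Territorial Income Tax (Category II): taxable = $18,944.00 − 3×$560.00 = $17,264.00
  $1,212.00 + 26% × ($17,264.00 − $8,400.00) = $1,212.00 + 26% × $8,864.00 = $3,516.64
Difference: |$1,755.78 − $3,516.64| = $1,760.86 (higher under Category II)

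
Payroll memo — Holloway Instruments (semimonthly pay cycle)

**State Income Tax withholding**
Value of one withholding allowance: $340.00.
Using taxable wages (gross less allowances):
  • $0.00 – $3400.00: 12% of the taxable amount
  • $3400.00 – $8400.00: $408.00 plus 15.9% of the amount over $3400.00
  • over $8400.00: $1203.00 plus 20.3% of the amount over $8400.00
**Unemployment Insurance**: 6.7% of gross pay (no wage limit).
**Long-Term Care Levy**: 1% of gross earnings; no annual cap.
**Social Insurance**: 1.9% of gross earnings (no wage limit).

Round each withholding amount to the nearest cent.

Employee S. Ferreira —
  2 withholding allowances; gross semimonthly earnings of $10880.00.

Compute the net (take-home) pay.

$8267.12

State Income Tax: taxable = $10880.00 − 2×$340.00 = $10200.00
  $1203.00 + 20.3% × ($10200.00 − $8400.00) = $1203.00 + 20.3% × $1800.00 = $1568.40
Unemployment Insurance: 6.7% × $10880.00 = $728.96
Long-Term Care Levy: 1% × $10880.00 = $108.80
Social Insurance: 1.9% × $10880.00 = $206.72
Total withheld: $1568.40 + $728.96 + $108.80 + $206.72 = $2612.88
Net pay: $10880.00 − $2612.88 = $8267.12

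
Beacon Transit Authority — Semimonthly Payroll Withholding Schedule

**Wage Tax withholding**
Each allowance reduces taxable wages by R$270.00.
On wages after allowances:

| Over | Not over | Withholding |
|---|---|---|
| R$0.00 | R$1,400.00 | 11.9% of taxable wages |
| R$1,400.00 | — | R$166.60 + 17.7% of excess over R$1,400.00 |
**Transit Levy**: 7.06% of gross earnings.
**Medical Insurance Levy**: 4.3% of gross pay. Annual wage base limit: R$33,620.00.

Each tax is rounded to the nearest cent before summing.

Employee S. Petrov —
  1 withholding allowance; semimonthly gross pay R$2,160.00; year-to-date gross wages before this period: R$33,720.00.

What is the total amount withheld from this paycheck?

Wage Tax: taxable = R$2,160.00 − 1×R$270.00 = R$1,890.00
  R$166.60 + 17.7% × (R$1,890.00 − R$1,400.00) = R$166.60 + 17.7% × R$490.00 = R$253.33
Transit Levy: 7.06% × R$2,160.00 = R$152.50
Medical Insurance Levy: YTD R$33,720.00 ≥ cap R$33,620.00 → R$0.00
Total: R$253.33 + R$152.50 + R$0.00 = R$405.83

R$405.83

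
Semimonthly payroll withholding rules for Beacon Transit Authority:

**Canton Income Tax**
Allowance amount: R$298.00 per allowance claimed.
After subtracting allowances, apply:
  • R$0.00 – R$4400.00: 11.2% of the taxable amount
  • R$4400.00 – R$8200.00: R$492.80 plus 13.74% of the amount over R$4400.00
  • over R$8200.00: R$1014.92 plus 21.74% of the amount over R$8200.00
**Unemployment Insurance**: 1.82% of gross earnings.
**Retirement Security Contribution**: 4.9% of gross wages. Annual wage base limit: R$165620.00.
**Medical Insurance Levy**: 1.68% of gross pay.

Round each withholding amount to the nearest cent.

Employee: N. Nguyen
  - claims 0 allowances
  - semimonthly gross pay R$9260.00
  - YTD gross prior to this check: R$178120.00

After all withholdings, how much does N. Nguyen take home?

Canton Income Tax: taxable = R$9260.00
  R$1014.92 + 21.74% × (R$9260.00 − R$8200.00) = R$1014.92 + 21.74% × R$1060.00 = R$1245.36
Unemployment Insurance: 1.82% × R$9260.00 = R$168.53
Retirement Security Contribution: YTD R$178120.00 ≥ cap R$165620.00 → R$0.00
Medical Insurance Levy: 1.68% × R$9260.00 = R$155.57
Total withheld: R$1245.36 + R$168.53 + R$0.00 + R$155.57 = R$1569.46
Net pay: R$9260.00 − R$1569.46 = R$7690.54

R$7690.54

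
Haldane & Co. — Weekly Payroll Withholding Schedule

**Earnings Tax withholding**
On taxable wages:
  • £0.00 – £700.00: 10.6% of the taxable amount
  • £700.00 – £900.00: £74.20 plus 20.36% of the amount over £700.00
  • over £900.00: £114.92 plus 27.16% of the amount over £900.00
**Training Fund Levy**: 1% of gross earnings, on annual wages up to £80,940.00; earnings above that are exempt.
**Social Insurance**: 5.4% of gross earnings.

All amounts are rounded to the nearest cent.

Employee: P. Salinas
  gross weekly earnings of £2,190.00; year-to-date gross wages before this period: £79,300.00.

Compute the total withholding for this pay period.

Earnings Tax: taxable = £2,190.00
  £114.92 + 27.16% × (£2,190.00 − £900.00) = £114.92 + 27.16% × £1,290.00 = £465.28
Training Fund Levy: cap £80,940.00 − YTD £79,300.00 = £1,640.00 subject; 1% × £1,640.00 = £16.40
Social Insurance: 5.4% × £2,190.00 = £118.26
Total: £465.28 + £16.40 + £118.26 = £599.94

£599.94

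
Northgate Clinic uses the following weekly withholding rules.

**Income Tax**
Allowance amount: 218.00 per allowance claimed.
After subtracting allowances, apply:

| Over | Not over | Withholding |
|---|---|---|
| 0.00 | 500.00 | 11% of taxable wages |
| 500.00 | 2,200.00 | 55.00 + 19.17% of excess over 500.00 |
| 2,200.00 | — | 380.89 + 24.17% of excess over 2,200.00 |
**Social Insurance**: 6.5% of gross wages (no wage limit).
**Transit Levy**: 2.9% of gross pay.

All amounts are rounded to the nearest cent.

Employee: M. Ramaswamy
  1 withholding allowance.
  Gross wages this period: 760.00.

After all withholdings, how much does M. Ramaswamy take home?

Income Tax: taxable = 760.00 − 1×218.00 = 542.00
  55.00 + 19.17% × (542.00 − 500.00) = 55.00 + 19.17% × 42.00 = 63.05
Social Insurance: 6.5% × 760.00 = 49.40
Transit Levy: 2.9% × 760.00 = 22.04
Total withheld: 63.05 + 49.40 + 22.04 = 134.49
Net pay: 760.00 − 134.49 = 625.51

625.51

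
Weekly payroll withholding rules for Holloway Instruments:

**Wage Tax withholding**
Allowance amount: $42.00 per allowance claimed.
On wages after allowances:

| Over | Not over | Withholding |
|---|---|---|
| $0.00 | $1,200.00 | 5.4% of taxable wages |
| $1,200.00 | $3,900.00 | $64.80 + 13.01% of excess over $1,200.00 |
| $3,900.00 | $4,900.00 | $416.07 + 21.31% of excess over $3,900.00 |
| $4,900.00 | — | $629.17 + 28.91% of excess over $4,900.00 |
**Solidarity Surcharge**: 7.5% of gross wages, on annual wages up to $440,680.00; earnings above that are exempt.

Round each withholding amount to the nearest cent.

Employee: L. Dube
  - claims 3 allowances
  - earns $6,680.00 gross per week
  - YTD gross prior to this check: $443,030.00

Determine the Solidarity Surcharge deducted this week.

Solidarity Surcharge: YTD $443,030.00 ≥ cap $440,680.00 → $0.00

$0.00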